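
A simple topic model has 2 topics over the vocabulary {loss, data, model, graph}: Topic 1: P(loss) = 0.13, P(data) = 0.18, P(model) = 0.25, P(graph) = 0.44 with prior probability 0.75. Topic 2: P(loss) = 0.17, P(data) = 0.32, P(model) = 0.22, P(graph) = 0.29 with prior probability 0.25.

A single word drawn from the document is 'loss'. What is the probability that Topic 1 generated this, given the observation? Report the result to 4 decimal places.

0.6964

P(component k | x) = π_k·f_k(x) / marginal(x), where marginal(x) = Σ_j π_j·f_j(x).
Evaluate each component's likelihood at the observed value:
  L_1 = 0.13
  L_2 = 0.17
Multiply by the mixture weights:
  π_1·L_1 = 0.75 × 0.13 = 0.0975
  π_2·L_2 = 0.25 × 0.17 = 0.0425
Sum: 0.0975 + 0.0425 = 0.14
So the posterior for Topic 1 is 0.0975 / 0.14 ≈ 0.6964.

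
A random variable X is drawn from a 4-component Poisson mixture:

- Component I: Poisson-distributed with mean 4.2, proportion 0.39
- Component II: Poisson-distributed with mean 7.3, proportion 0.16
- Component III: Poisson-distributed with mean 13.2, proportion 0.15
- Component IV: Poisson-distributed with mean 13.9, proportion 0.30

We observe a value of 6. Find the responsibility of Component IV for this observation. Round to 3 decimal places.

0.038

The responsibility of component k is π_k f_k(x) divided by Σ_j π_j f_j(x).
Component likelihoods at x = 6:
  p_I = 0.114321
  p_II = 0.141989
  p_III = 0.0135964
  p_IV = 0.00920583
Prior × likelihood for each component:
  π_I·p_I = 0.39 × 0.114321 = 0.0445852
  π_II·p_II = 0.16 × 0.141989 = 0.0227183
  π_III·p_III = 0.15 × 0.0135964 = 0.00203946
  π_IV·p_IV = 0.30 × 0.00920583 = 0.00276175
Evidence: 0.0445852 + 0.0227183 + 0.00203946 + 0.00276175 = 0.0721047
So the posterior for Component IV is 0.00276175 / 0.0721047 ≈ 0.038.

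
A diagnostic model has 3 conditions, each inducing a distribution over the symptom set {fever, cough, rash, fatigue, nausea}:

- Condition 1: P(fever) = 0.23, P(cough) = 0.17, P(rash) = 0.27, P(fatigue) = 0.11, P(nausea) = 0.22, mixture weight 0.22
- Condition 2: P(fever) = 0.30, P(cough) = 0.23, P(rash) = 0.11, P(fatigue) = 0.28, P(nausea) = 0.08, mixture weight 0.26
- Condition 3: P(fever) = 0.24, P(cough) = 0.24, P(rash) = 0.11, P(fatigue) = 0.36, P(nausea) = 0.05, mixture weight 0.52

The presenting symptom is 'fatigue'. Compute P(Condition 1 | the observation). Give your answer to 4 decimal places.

0.0852

P(component k | x) = w_k·f_k(x) / marginal(x), where marginal(x) = Σ_j w_j·f_j(x).
Evaluate each component's likelihood at the observed value:
  L_1 = 0.11
  L_2 = 0.28
  L_3 = 0.36
Unnormalised posteriors:
  w_1·L_1 = 0.22 × 0.11 = 0.0242
  w_2·L_2 = 0.26 × 0.28 = 0.0728
  w_3·L_3 = 0.52 × 0.36 = 0.1872
Sum: 0.0242 + 0.0728 + 0.1872 = 0.2842
P(Condition 1 | data) = 0.0242 / 0.2842 ≈ 0.0852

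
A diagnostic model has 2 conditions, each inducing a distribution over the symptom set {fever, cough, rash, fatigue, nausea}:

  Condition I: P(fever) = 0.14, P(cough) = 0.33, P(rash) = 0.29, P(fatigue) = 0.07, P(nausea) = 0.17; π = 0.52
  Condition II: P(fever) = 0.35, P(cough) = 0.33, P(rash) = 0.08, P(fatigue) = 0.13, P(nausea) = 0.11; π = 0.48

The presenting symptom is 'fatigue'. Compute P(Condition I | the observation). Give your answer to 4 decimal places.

0.3684

P(component k | x) = π_k·f_k(x) / marginal(x), where marginal(x) = Σ_j π_j·f_j(x).
Component likelihoods at x = 'fatigue':
  L_I = P(fatigue | comp) = 0.07
  L_II = P(fatigue | comp) = 0.13
Multiply by the mixture weights:
  π_I·L_I = 0.52 × 0.07 = 0.0364
  π_II·L_II = 0.48 × 0.13 = 0.0624
Normaliser: 0.0364 + 0.0624 = 0.0988
So the posterior for Condition I is 0.0364 / 0.0988 ≈ 0.3684.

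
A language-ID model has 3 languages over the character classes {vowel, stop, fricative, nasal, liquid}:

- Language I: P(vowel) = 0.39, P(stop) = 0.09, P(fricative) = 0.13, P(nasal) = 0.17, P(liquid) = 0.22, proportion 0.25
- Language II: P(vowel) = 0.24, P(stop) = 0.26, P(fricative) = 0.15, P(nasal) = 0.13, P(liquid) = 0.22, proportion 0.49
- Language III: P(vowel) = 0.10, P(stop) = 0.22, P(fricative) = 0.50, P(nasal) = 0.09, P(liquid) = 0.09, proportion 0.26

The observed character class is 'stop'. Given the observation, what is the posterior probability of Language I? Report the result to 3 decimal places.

0.109

P(component k | x) = π_k·f_k(x) / marginal(x), where marginal(x) = Σ_j π_j·f_j(x).
Categorical probabilities:
  L_I = P(stop | comp) = 0.09
  L_II = P(stop | comp) = 0.26
  L_III = P(stop | comp) = 0.22
Weight by the priors:
  π_I·L_I = 0.25 × 0.09 = 0.0225
  π_II·L_II = 0.49 × 0.26 = 0.1274
  π_III·L_III = 0.26 × 0.22 = 0.0572
Evidence: 0.0225 + 0.1274 + 0.0572 = 0.2071
So the posterior for Language I is 0.0225 / 0.2071 ≈ 0.109.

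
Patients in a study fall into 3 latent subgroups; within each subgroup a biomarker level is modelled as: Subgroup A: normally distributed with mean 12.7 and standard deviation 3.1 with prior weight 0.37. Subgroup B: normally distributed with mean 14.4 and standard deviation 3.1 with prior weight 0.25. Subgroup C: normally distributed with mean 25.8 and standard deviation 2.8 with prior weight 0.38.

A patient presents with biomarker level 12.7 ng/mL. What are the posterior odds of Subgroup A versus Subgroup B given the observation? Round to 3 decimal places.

Since P(k|x) ∝ w_k f_k(x), the posterior odds are w_i f_i(x) / (w_j f_j(x)).
Normal densities:
  f_A = (1/(3.1·√(2π)))·exp(−(12.7−12.7)²/(2·3.1²)) = 0.128691·exp(-0.00000) = 0.128691
  f_B = (1/(3.1·√(2π)))·exp(−(12.7−14.4)²/(2·3.1²)) = 0.128691·exp(-0.15036) = 0.110725
  f_C = (1/(2.8·√(2π)))·exp(−(12.7−25.8)²/(2·2.8²)) = 0.142479·exp(-10.94452) = 2.51541e-06
Posterior odds = (w_A·f_A) / (w_B·f_B) = (0.37·0.128691) / (0.25·0.110725) = 0.0476157 / 0.0276813 ≈ 1.720

1.720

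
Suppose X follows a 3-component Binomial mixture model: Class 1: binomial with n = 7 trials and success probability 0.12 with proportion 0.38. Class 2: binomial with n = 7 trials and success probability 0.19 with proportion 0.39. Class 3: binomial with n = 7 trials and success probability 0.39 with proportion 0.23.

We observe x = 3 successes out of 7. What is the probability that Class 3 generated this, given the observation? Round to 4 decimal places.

0.5500

The responsibility of component k is π_k f_k(x) divided by Σ_j π_j f_j(x).
Binomial probabilities:
  L_1 = C(7,3)·0.12^3·0.88^4 = 35·0.001728·0.599695 = 0.0362696
  L_2 = C(7,3)·0.19^3·0.81^4 = 35·0.006859·0.430467 = 0.10334
  L_3 = C(7,3)·0.39^3·0.61^4 = 35·0.059319·0.138458 = 0.287463
Prior × likelihood for each component:
  π_1·L_1 = 0.38 × 0.0362696 = 0.0137824
  π_2·L_2 = 0.39 × 0.10334 = 0.0403026
  π_3·L_3 = 0.23 × 0.287463 = 0.0661164
Normaliser: 0.0137824 + 0.0403026 + 0.0661164 = 0.120201
P(Class 3 | x) = 0.0661164 / 0.120201 ≈ 0.5500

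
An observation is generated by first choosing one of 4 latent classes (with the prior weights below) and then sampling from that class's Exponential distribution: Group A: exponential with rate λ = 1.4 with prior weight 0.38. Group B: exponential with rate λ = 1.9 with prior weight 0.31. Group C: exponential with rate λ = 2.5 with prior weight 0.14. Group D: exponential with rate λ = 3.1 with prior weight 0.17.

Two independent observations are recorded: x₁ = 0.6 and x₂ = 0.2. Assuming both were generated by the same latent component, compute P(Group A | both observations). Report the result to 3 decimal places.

0.327

The responsibility of component k is π_k f_k(x) divided by Σ_j π_j f_j(x).
Since both observations come from the same component, the likelihood for component k is f_k(x₁)·f_k(x₂).
  f_A = [1.4·e^(−1.4·0.6) = 1.4·e^(−0.8400) = 0.604395] × [1.0581] = 0.639508
  f_B = [1.9·e^(−1.9·0.6) = 1.9·e^(−1.1400) = 0.607656] × [1.29934] = 0.78955
  f_C = [2.5·e^(−2.5·0.6) = 2.5·e^(−1.5000) = 0.557825] × [1.51633] = 0.845846
  f_D = [3.1·e^(−3.1·0.6) = 3.1·e^(−1.8600) = 0.482585] × [1.66763] = 0.804772
Prior × likelihood for each component:
  π_A·f_A = 0.38 × 0.639508 = 0.243013
  π_B·f_B = 0.31 × 0.78955 = 0.24476
  π_C·f_C = 0.14 × 0.845846 = 0.118418
  π_D·f_D = 0.17 × 0.804772 = 0.136811
Sum: 0.243013 + 0.24476 + 0.118418 + 0.136811 = 0.743003
So the posterior for Group A is 0.243013 / 0.743003 ≈ 0.327.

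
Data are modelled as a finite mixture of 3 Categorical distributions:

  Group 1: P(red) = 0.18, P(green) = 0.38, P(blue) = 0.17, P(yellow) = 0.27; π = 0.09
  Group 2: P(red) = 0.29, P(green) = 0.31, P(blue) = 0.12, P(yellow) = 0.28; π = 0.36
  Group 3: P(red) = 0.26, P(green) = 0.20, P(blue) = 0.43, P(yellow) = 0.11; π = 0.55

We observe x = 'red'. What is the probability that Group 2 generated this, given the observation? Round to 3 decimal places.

0.396

Apply Bayes' rule: the posterior for each component is proportional to its prior times its likelihood at x.
Component likelihoods at x = 'red':
  p_1 = 0.18
  p_2 = 0.29
  p_3 = 0.26
Multiply by the mixture weights:
  π_1·p_1 = 0.09 × 0.18 = 0.0162
  π_2·p_2 = 0.36 × 0.29 = 0.1044
  π_3·p_3 = 0.55 × 0.26 = 0.143
Denominator: 0.0162 + 0.1044 + 0.143 = 0.2636
P(Group 2 | 'red') = 0.1044 / 0.2636 ≈ 0.396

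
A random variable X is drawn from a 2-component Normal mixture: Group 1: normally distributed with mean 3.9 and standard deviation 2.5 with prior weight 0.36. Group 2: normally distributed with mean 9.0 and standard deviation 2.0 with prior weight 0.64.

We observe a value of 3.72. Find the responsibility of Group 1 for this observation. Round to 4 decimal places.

0.9361

P(component k | x) = P(Z=k)·f_k(x) / marginal(x), where marginal(x) = Σ_j P(Z=j)·f_j(x).
Normal densities:
  f_1 = (1/(2.5·√(2π)))·exp(−(3.72−3.9)²/(2·2.5²)) = 0.159577·exp(-0.00259) = 0.159164
  f_2 = (1/(2.0·√(2π)))·exp(−(3.72−9.0)²/(2·2.0²)) = 0.199471·exp(-3.48480) = 0.00611576
Weight by the priors:
  P(Z=1)·f_1 = 0.36 × 0.159164 = 0.057299
  P(Z=2)·f_2 = 0.64 × 0.00611576 = 0.00391409
Normaliser: 0.057299 + 0.00391409 = 0.0612131
P(Group 1 | the observation) ≈ 0.9361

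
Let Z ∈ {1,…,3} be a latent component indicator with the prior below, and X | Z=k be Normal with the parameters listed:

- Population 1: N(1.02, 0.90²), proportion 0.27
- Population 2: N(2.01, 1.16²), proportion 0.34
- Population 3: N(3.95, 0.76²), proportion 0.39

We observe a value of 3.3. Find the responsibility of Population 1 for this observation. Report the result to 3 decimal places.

Posterior ∝ prior × likelihood, so P(k | x) ∝ w_k f_k(x); normalise over all components.
Component likelihoods at x = 3.3:
  L_1 = 0.0179087
  L_2 = 0.185313
  L_3 = 0.364132
Weight by the priors:
  w_1·L_1 = 0.27 × 0.0179087 = 0.00483536
  w_2·L_2 = 0.34 × 0.185313 = 0.0630065
  w_3·L_3 = 0.39 × 0.364132 = 0.142011
Denominator: 0.00483536 + 0.0630065 + 0.142011 = 0.209853
P(Population 1 | 3.3) = 0.00483536 / 0.209853 ≈ 0.023

0.023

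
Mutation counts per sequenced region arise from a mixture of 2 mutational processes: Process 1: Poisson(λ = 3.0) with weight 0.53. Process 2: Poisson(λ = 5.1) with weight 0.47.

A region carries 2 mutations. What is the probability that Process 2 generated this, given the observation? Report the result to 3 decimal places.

0.239

Apply Bayes' rule: the posterior for each component is proportional to its prior times its likelihood at x.
Evaluate each component's likelihood at the observed value:
  f_1 = e^(−3.0)·3.0^2/2! = 0.224042
  f_2 = e^(−5.1)·5.1^2/2! = 0.0792882
Multiply by the mixture weights:
  P(Z=1)·f_1 = 0.53 × 0.224042 = 0.118742
  P(Z=2)·f_2 = 0.47 × 0.0792882 = 0.0372654
Sum: 0.118742 + 0.0372654 = 0.156008
Responsibility of Process 2: 0.0372654 / 0.156008 ≈ 0.239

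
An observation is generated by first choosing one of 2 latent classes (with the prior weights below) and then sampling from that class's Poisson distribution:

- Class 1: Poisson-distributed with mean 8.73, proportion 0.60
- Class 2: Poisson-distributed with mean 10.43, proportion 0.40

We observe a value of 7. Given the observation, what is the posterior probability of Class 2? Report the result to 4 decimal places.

By Bayes' theorem, P(k | x) = π_k f_k(x) / Σ_j π_j f_j(x).
Evaluate each component's likelihood at the observed value:
  p_1 = 0.123959
  p_2 = 0.0786807
Prior × likelihood for each component:
  π_1·p_1 = 0.60 × 0.123959 = 0.0743754
  π_2·p_2 = 0.40 × 0.0786807 = 0.0314723
Evidence: 0.0743754 + 0.0314723 = 0.105848
So the posterior for Class 2 is 0.0314723 / 0.105848 ≈ 0.2973.

0.2973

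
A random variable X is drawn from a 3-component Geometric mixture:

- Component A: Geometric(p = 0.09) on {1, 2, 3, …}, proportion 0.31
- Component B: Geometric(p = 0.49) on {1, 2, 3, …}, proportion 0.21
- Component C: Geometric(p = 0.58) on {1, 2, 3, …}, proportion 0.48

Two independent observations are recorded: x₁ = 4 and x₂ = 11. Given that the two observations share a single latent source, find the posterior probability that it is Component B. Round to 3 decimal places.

0.011

Posterior ∝ prior × likelihood, so P(k | x) ∝ P(Z=k) f_k(x); normalise over all components.
Since both observations come from the same component, the likelihood for component k is f_k(x₁)·f_k(x₂).
  L_A = [0.09·(1−0.09)^3 = 0.09·0.753571 = 0.0678214] × [0.0350475] = 0.00237697
  L_B = [0.49·(1−0.49)^3 = 0.49·0.132651 = 0.064999] × [0.000583308] = 3.79144e-05
  L_C = [0.58·(1−0.58)^3 = 0.58·0.074088 = 0.042971] × [9.90651e-05] = 4.25693e-06
Prior × likelihood for each component:
  P(Z=A)·L_A = 0.31 × 0.00237697 = 0.00073686
  P(Z=B)·L_B = 0.21 × 3.79144e-05 = 7.96203e-06
  P(Z=C)·L_C = 0.48 × 4.25693e-06 = 2.04333e-06
Sum: 0.00073686 + 7.96203e-06 + 2.04333e-06 = 0.000746865
So the posterior for Component B is 7.96203e-06 / 0.000746865 ≈ 0.011.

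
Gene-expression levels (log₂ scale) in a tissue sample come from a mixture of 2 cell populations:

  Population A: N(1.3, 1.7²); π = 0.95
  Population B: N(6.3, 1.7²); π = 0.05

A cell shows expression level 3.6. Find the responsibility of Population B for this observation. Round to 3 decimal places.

0.036

P(component k | x) = π_k·f_k(x) / marginal(x), where marginal(x) = Σ_j π_j·f_j(x).
Normal densities:
  p_A = 0.0939689
  p_B = 0.0664828
Multiply by the mixture weights:
  π_A·p_A = 0.95 × 0.0939689 = 0.0892704
  π_B·p_B = 0.05 × 0.0664828 = 0.00332414
Marginal: 0.0892704 + 0.00332414 = 0.0925946
P(Population B | the observation) = 0.00332414 / 0.0925946 ≈ 0.036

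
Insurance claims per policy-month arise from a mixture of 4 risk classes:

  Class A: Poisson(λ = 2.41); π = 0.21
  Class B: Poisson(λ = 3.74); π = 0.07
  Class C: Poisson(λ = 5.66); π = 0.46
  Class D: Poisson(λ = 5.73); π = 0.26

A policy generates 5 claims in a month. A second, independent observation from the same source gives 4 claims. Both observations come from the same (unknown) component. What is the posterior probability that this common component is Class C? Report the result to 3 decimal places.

0.538

Posterior ∝ prior × likelihood, so P(k | x) ∝ π_k f_k(x); normalise over all components.
Since both observations come from the same component, the likelihood for component k is f_k(x₁)·f_k(x₂).
  L_A = [e^(−2.41)·2.41^5/5! = 0.0608491] × [0.126243] = 0.00768177
  L_B = [e^(−3.74)·3.74^5/5! = 0.144849] × [0.193648] = 0.0280498
  L_C = [e^(−5.66)·5.66^5/5! = 0.168575] × [0.148918] = 0.0251039
  L_D = [e^(−5.73)·5.73^5/5! = 0.167142] × [0.145848] = 0.0243772
Weight by the priors:
  π_A·L_A = 0.21 × 0.00768177 = 0.00161317
  π_B·L_B = 0.07 × 0.0280498 = 0.00196348
  π_C·L_C = 0.46 × 0.0251039 = 0.0115478
  π_D·L_D = 0.26 × 0.0243772 = 0.00633808
Evidence: 0.00161317 + 0.00196348 + 0.0115478 + 0.00633808 = 0.0214625
P(Class C | x₁,x₂) ≈ 0.538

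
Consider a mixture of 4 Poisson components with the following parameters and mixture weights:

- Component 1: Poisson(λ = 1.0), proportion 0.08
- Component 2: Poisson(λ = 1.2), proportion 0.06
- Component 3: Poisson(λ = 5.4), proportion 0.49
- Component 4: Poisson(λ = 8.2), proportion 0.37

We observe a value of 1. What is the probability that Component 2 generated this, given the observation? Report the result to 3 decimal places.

By Bayes' theorem, P(k | x) = P(Z=k) f_k(x) / Σ_j P(Z=j) f_j(x).
Component likelihoods at x = 1:
  p_1 = e^(−1.0)·1.0^1/1! = 0.367879
  p_2 = e^(−1.2)·1.2^1/1! = 0.361433
  p_3 = e^(−5.4)·5.4^1/1! = 0.0243895
  p_4 = e^(−8.2)·8.2^1/1! = 0.00225216
Weight by the priors:
  P(Z=1)·p_1 = 0.08 × 0.367879 = 0.0294304
  P(Z=2)·p_2 = 0.06 × 0.361433 = 0.021686
  P(Z=3)·p_3 = 0.49 × 0.0243895 = 0.0119509
  P(Z=4)·p_4 = 0.37 × 0.00225216 = 0.000833299
Sum: 0.0294304 + 0.021686 + 0.0119509 + 0.000833299 = 0.0639005
Responsibility of Component 2: 0.021686 / 0.0639005 ≈ 0.339

0.339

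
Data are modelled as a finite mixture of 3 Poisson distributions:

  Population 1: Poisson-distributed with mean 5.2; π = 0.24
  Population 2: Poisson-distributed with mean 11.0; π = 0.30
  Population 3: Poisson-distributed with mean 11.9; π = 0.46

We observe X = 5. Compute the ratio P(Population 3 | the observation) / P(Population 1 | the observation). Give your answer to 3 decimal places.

0.148

Only the two components matter; the odds are (π_i f_i(x)) / (π_j f_j(x)).
Evaluate each component's likelihood at the observed value:
  p_1 = 0.174785
  p_2 = 0.0224152
  p_3 = 0.0135036
Odds = (0.46/0.24) × (0.0135036/0.174785) = 1.91667 × 0.0772583 ≈ 0.148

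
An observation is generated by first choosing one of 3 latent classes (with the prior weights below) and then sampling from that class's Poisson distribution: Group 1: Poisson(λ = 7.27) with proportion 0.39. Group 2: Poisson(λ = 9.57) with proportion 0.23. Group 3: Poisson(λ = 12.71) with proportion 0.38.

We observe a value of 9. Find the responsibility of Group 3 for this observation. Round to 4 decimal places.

Apply Bayes' rule: the posterior for each component is proportional to its prior times its likelihood at x.
Poisson probabilities:
  L_1 = 0.108824
  L_2 = 0.129493
  L_3 = 0.072055
Unnormalised posteriors:
  π_1·L_1 = 0.39 × 0.108824 = 0.0424415
  π_2·L_2 = 0.23 × 0.129493 = 0.0297834
  π_3·L_3 = 0.38 × 0.072055 = 0.0273809
Evidence: 0.0424415 + 0.0297834 + 0.0273809 = 0.0996057
P(Group 3 | data) ≈ 0.2749

0.2749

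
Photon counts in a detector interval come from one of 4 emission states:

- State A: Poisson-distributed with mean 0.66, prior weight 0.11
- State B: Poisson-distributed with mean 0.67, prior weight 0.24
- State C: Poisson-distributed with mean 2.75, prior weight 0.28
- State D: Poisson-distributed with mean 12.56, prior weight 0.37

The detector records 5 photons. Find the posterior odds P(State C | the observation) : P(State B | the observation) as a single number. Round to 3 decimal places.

169.787

The posterior odds equal the prior odds times the likelihood ratio: (w_i/w_j)·(f_i(x)/f_j(x)).
Poisson probabilities:
  L_A = 0.000539391
  L_B = 0.000575725
  L_C = 0.0837862
  L_D = 0.00914173
0.0234601 / 0.000138174 ≈ 169.787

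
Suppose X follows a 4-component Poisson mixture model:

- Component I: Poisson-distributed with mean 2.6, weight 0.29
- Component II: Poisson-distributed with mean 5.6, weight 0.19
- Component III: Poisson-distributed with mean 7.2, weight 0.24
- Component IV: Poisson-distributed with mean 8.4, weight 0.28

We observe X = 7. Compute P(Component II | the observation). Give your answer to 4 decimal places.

The responsibility of component k is w_k f_k(x) divided by Σ_j w_j f_j(x).
Component likelihoods at x = 7:
  p_I = 0.0118363
  p_II = 0.126717
  p_III = 0.148586
  p_IV = 0.131659
Prior × likelihood for each component:
  w_I·p_I = 0.29 × 0.0118363 = 0.00343254
  w_II·p_II = 0.19 × 0.126717 = 0.0240763
  w_III·p_III = 0.24 × 0.148586 = 0.0356605
  w_IV·p_IV = 0.28 × 0.131659 = 0.0368645
Evidence: 0.00343254 + 0.0240763 + 0.0356605 + 0.0368645 = 0.100034
P(Component II | x) = 0.0240763 / 0.100034 ≈ 0.2407

0.2407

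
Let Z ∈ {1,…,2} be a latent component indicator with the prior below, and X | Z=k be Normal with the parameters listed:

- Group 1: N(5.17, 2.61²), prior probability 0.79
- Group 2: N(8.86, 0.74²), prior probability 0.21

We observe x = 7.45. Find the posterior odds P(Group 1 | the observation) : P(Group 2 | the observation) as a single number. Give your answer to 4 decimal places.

Since P(k|x) ∝ w_k f_k(x), the posterior odds are w_i f_i(x) / (w_j f_j(x)).
Evaluate each component's likelihood at the observed value:
  p_1 = 0.104367
  p_2 = 0.0877627
0.0824497 / 0.0184302 ≈ 4.4736

4.4736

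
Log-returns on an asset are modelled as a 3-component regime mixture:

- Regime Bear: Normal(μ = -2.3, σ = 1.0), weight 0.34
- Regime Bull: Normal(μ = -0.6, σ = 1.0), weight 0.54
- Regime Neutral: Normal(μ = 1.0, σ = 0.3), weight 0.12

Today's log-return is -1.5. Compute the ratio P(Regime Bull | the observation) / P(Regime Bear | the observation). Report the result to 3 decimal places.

Posterior odds = (π_i f_i(x)) / (π_j f_j(x)); the normalising sum cancels.
Component likelihoods at x = -1.5:
  L_Bear = 0.289692
  L_Bull = 0.266085
  L_Neutral = 1.10693e-15
Odds = (0.54/0.34) × (0.266085/0.289692) = 1.58824 × 0.918512 ≈ 1.459

1.459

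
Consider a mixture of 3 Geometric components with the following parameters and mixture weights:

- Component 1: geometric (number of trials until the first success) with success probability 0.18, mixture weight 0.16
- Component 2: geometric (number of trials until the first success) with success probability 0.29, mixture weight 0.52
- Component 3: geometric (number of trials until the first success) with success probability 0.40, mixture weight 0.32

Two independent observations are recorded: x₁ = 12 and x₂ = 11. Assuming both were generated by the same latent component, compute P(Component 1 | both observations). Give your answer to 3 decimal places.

0.702

Apply Bayes' rule: the posterior for each component is proportional to its prior times its likelihood at x.
Since both observations come from the same component, the likelihood for component k is f_k(x₁)·f_k(x₂).
  p_1 = [0.18·(1−0.18)^11 = 0.18·0.112707 = 0.0202873] × [0.0247406] = 0.000501922
  p_2 = [0.29·(1−0.29)^11 = 0.29·0.0231122 = 0.00670255] × [0.00944021] = 6.32734e-05
  p_3 = [0.40·(1−0.40)^11 = 0.40·0.00362797 = 0.00145119] × [0.00241865] = 3.50991e-06
Weight by the priors:
  w_1·p_1 = 0.16 × 0.000501922 = 8.03075e-05
  w_2·p_2 = 0.52 × 6.32734e-05 = 3.29022e-05
  w_3·p_3 = 0.32 × 3.50991e-06 = 1.12317e-06
Marginal: 8.03075e-05 + 3.29022e-05 + 1.12317e-06 = 0.000114333
So the posterior for Component 1 is 8.03075e-05 / 0.000114333 ≈ 0.702.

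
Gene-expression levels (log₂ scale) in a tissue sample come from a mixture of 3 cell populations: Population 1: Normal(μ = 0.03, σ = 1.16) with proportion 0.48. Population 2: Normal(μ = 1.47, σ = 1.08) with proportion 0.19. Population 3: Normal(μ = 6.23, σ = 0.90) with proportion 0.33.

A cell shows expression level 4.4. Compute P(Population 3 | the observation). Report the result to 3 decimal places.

P(component k | x) = P(Z=k)·f_k(x) / marginal(x), where marginal(x) = Σ_j P(Z=j)·f_j(x).
Normal densities:
  L_1 = (1/(1.16·√(2π)))·exp(−(4.4−0.03)²/(2·1.16²)) = 0.343916·exp(-7.09605) = 0.000284889
  L_2 = (1/(1.08·√(2π)))·exp(−(4.4−1.47)²/(2·1.08²)) = 0.369391·exp(-3.68008) = 0.00931636
  L_3 = (1/(0.90·√(2π)))·exp(−(4.4−6.23)²/(2·0.90²)) = 0.443269·exp(-2.06722) = 0.0560899
Multiply by the mixture weights:
  P(Z=1)·L_1 = 0.48 × 0.000284889 = 0.000136747
  P(Z=2)·L_2 = 0.19 × 0.00931636 = 0.00177011
  P(Z=3)·L_3 = 0.33 × 0.0560899 = 0.0185097
Marginal: 0.000136747 + 0.00177011 + 0.0185097 = 0.0204165
Responsibility of Population 3: 0.0185097 / 0.0204165 ≈ 0.907

0.907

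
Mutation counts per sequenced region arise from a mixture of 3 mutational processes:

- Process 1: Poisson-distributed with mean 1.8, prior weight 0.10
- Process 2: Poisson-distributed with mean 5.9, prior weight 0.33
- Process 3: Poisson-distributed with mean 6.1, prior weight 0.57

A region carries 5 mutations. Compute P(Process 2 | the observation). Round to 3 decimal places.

0.368

Apply Bayes' rule: the posterior for each component is proportional to its prior times its likelihood at x.
Poisson probabilities:
  f_1 = 0.0260286
  f_2 = 0.163208
  f_3 = 0.15786
Multiply by the mixture weights:
  P(Z=1)·f_1 = 0.10 × 0.0260286 = 0.00260286
  P(Z=2)·f_2 = 0.33 × 0.163208 = 0.0538586
  P(Z=3)·f_3 = 0.57 × 0.15786 = 0.0899801
Sum: 0.00260286 + 0.0538586 + 0.0899801 = 0.146442
P(Process 2 | x) = 0.0538586 / 0.146442 ≈ 0.368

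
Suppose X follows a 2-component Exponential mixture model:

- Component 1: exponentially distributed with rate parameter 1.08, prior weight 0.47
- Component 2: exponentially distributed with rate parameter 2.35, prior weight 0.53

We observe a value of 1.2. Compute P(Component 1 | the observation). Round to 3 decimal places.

0.652

Apply Bayes' rule: the posterior for each component is proportional to its prior times its likelihood at x.
Component likelihoods at x = 1.2:
  L_1 = 1.08·e^(−1.08·1.2) = 1.08·e^(−1.2960) = 0.295514
  L_2 = 2.35·e^(−2.35·1.2) = 2.35·e^(−2.8200) = 0.140074
Prior × likelihood for each component:
  π_1·L_1 = 0.47 × 0.295514 = 0.138892
  π_2·L_2 = 0.53 × 0.140074 = 0.0742392
Evidence: 0.138892 + 0.0742392 = 0.213131
P(Component 1 | 1.2) ≈ 0.652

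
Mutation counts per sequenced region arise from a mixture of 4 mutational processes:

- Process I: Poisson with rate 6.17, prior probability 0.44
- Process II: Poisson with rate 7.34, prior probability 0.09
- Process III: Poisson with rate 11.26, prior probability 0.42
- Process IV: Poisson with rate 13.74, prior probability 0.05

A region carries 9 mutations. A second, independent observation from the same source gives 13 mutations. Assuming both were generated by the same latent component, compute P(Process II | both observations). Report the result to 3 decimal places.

P(component k | x) = P(Z=k)·f_k(x) / marginal(x), where marginal(x) = Σ_j P(Z=j)·f_j(x).
Since both observations come from the same component, the likelihood for component k is f_k(x₁)·f_k(x₂).
  f_I = [0.0746804] × [0.0063071] = 0.000471017
  f_II = [0.110606] × [0.0187088] = 0.00206932
  f_III = [0.103259] × [0.0967304] = 0.00998825
  f_IV = [0.0518694] × [0.107731] = 0.00558795
Unnormalised posteriors:
  P(Z=I)·f_I = 0.44 × 0.000471017 = 0.000207247
  P(Z=II)·f_II = 0.09 × 0.00206932 = 0.000186239
  P(Z=III)·f_III = 0.42 × 0.00998825 = 0.00419507
  P(Z=IV)·f_IV = 0.05 × 0.00558795 = 0.000279397
Marginal: 0.000207247 + 0.000186239 + 0.00419507 + 0.000279397 = 0.00486795
P(Process II | x₁,x₂) = 0.000186239 / 0.00486795 ≈ 0.038

0.038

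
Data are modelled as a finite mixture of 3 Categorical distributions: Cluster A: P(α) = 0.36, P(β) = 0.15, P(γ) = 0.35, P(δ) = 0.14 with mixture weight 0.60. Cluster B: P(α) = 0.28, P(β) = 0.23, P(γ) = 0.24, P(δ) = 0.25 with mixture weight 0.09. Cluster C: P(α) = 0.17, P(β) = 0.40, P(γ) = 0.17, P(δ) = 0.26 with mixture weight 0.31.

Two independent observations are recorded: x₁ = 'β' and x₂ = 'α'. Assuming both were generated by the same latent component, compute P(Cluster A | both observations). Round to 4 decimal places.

0.5466

Posterior ∝ prior × likelihood, so P(k | x) ∝ P(Z=k) f_k(x); normalise over all components.
Since both observations come from the same component, the likelihood for component k is f_k(x₁)·f_k(x₂).
  p_A = [P(β | comp) = 0.15] × [0.36] = 0.054
  p_B = [P(β | comp) = 0.23] × [0.28] = 0.0644
  p_C = [P(β | comp) = 0.40] × [0.17] = 0.068
Weight by the priors:
  P(Z=A)·p_A = 0.60 × 0.054 = 0.0324
  P(Z=B)·p_B = 0.09 × 0.0644 = 0.005796
  P(Z=C)·p_C = 0.31 × 0.068 = 0.02108
Sum: 0.0324 + 0.005796 + 0.02108 = 0.059276
P(Cluster A | x) = 0.0324 / 0.059276 ≈ 0.5466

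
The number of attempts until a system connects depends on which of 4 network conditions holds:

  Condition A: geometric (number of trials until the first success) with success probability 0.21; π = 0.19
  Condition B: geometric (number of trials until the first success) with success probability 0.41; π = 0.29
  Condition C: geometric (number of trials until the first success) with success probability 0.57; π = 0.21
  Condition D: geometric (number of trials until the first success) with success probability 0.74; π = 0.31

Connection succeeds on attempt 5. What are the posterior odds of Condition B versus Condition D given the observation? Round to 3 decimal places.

The posterior odds equal the prior odds times the likelihood ratio: (P(Z=i)/P(Z=j))·(f_i(x)/f_j(x)).
Geometric probabilities:
  p_A = 0.0817952
  p_B = 0.0496812
  p_C = 0.0194872
  p_D = 0.00338162
Odds = (0.29/0.31) × (0.0496812/0.00338162) = 0.935484 × 14.6915 ≈ 13.744

13.744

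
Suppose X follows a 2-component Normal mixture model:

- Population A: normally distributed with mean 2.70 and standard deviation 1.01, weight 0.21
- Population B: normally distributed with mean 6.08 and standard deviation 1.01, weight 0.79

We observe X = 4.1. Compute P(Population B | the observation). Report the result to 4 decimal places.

Posterior ∝ prior × likelihood, so P(k | x) ∝ π_k f_k(x); normalise over all components.
Component likelihoods at x = 4.1:
  L_A = (1/(1.01·√(2π)))·exp(−(4.1−2.70)²/(2·1.01²)) = 0.394992·exp(-0.96069) = 0.151135
  L_B = (1/(1.01·√(2π)))·exp(−(4.1−6.08)²/(2·1.01²)) = 0.394992·exp(-1.92158) = 0.0578174
Multiply by the mixture weights:
  π_A·L_A = 0.21 × 0.151135 = 0.0317384
  π_B·L_B = 0.79 × 0.0578174 = 0.0456758
Sum: 0.0317384 + 0.0456758 = 0.0774142
P(Population B | 4.1) ≈ 0.5900

0.5900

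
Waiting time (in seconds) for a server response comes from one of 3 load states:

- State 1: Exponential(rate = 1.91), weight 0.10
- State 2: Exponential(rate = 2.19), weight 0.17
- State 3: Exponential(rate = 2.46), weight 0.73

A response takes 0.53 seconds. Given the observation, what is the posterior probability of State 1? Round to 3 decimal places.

0.103

Posterior ∝ prior × likelihood, so P(k | x) ∝ π_k f_k(x); normalise over all components.
Component likelihoods at x = 0.53 seconds:
  L_1 = 0.69406
  L_2 = 0.686054
  L_3 = 0.667885
Prior × likelihood for each component:
  π_1·L_1 = 0.10 × 0.69406 = 0.069406
  π_2·L_2 = 0.17 × 0.686054 = 0.116629
  π_3·L_3 = 0.73 × 0.667885 = 0.487556
Evidence: 0.069406 + 0.116629 + 0.487556 = 0.673592
So the posterior for State 1 is 0.069406 / 0.673592 ≈ 0.103.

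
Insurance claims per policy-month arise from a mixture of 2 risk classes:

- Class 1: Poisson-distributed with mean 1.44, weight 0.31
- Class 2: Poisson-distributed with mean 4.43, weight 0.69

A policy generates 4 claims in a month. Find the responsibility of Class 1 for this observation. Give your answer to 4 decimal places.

0.0907

Apply Bayes' rule: the posterior for each component is proportional to its prior times its likelihood at x.
Component likelihoods at x = 4 claims:
  p_1 = 0.0424477
  p_2 = 0.191196
Weight by the priors:
  w_1·p_1 = 0.31 × 0.0424477 = 0.0131588
  w_2·p_2 = 0.69 × 0.191196 = 0.131925
Sum: 0.0131588 + 0.131925 = 0.145084
So the posterior for Class 1 is 0.0131588 / 0.145084 ≈ 0.0907.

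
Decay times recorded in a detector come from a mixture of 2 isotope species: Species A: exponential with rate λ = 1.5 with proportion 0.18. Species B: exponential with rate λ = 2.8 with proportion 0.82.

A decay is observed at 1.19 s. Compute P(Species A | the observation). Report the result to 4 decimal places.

0.3558

By Bayes' theorem, P(k | x) = P(Z=k) f_k(x) / Σ_j P(Z=j) f_j(x).
Exponential densities:
  p_A = 1.5·e^(−1.5·1.19) = 1.5·e^(−1.7850) = 0.251696
  p_B = 2.8·e^(−2.8·1.19) = 2.8·e^(−3.3320) = 0.10002
Weight by the priors:
  P(Z=A)·p_A = 0.18 × 0.251696 = 0.0453052
  P(Z=B)·p_B = 0.82 × 0.10002 = 0.0820168
Denominator: 0.0453052 + 0.0820168 = 0.127322
P(Species A | the observation) ≈ 0.3558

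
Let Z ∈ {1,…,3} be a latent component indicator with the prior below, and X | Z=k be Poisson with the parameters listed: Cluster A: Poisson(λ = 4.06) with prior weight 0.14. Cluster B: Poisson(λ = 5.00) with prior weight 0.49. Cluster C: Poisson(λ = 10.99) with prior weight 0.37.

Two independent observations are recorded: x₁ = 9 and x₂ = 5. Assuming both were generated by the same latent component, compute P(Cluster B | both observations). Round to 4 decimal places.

0.7183

Posterior ∝ prior × likelihood, so P(k | x) ∝ π_k f_k(x); normalise over all components.
Since both observations come from the same component, the likelihood for component k is f_k(x₁)·f_k(x₂).
  p_A = [e^(−4.06)·4.06^9/9! = 0.0142474] × [0.158567] = 0.00225917
  p_B = [e^(−5.00)·5.00^9/9! = 0.0362656] × [0.175467] = 0.00636343
  p_C = [e^(−10.99)·10.99^9/9! = 0.108723] × [0.0225378] = 0.00245036
Prior × likelihood for each component:
  π_A·p_A = 0.14 × 0.00225917 = 0.000316284
  π_B·p_B = 0.49 × 0.00636343 = 0.00311808
  π_C·p_C = 0.37 × 0.00245036 = 0.000906635
Evidence: 0.000316284 + 0.00311808 + 0.000906635 = 0.004341
Responsibility of Cluster B: 0.00311808 / 0.004341 ≈ 0.7183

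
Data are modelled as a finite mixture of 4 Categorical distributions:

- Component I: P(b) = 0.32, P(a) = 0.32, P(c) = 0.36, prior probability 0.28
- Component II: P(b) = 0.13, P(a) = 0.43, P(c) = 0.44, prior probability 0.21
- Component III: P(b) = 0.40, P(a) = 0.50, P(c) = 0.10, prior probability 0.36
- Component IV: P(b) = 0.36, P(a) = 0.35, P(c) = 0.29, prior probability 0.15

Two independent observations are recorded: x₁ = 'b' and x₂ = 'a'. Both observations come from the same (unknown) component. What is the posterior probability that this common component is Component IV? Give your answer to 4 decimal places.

0.1439

By Bayes' theorem, P(k | x) = w_k f_k(x) / Σ_j w_j f_j(x).
Since both observations come from the same component, the likelihood for component k is f_k(x₁)·f_k(x₂).
  f_I = [0.32] × [0.32] = 0.1024
  f_II = [0.13] × [0.43] = 0.0559
  f_III = [0.4] × [0.5] = 0.2
  f_IV = [0.36] × [0.35] = 0.126
Prior × likelihood for each component:
  w_I·f_I = 0.28 × 0.1024 = 0.028672
  w_II·f_II = 0.21 × 0.0559 = 0.011739
  w_III·f_III = 0.36 × 0.2 = 0.072
  w_IV·f_IV = 0.15 × 0.126 = 0.0189
Normaliser: 0.028672 + 0.011739 + 0.072 + 0.0189 = 0.131311
P(Component IV | x₁, x₂) ≈ 0.1439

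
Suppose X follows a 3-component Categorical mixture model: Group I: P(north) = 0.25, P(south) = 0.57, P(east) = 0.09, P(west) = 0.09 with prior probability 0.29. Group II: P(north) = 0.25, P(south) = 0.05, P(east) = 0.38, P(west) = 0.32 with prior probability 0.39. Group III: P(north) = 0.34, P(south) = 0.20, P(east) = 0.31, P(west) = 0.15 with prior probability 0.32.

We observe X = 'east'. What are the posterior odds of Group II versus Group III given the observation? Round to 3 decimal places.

1.494

Since P(k|x) ∝ w_k f_k(x), the posterior odds are w_i f_i(x) / (w_j f_j(x)).
Categorical probabilities:
  p_I = 0.09
  p_II = 0.38
  p_III = 0.31
0.1482 / 0.0992 ≈ 1.494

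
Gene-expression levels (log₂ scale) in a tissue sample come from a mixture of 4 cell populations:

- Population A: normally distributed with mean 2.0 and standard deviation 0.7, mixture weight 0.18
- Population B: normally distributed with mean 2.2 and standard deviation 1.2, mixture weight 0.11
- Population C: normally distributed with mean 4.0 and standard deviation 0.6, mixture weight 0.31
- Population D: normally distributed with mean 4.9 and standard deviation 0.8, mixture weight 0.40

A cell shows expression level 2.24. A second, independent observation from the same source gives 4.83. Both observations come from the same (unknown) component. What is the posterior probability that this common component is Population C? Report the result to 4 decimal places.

0.3207

P(component k | x) = P(Z=k)·f_k(x) / marginal(x), where marginal(x) = Σ_j P(Z=j)·f_j(x).
Since both observations come from the same component, the likelihood for component k is f_k(x₁)·f_k(x₂).
  f_A = [(1/(0.7·√(2π)))·exp(−(2.24−2.0)²/(2·0.7²)) = 0.569918·exp(-0.05878) = 0.537386] × [0.000160919] = 8.64755e-05
  f_B = [(1/(1.2·√(2π)))·exp(−(2.24−2.2)²/(2·1.2²)) = 0.332452·exp(-0.00056) = 0.332267] × [0.0301081] = 0.0100039
  f_C = [(1/(0.6·√(2π)))·exp(−(2.24−4.0)²/(2·0.6²)) = 0.664904·exp(-4.30222) = 0.00900176] × [0.255401] = 0.00229906
  f_D = [(1/(0.8·√(2π)))·exp(−(2.24−4.9)²/(2·0.8²)) = 0.498678·exp(-5.52781) = 0.00198208] × [0.496772] = 0.000984644
Prior × likelihood for each component:
  P(Z=A)·f_A = 0.18 × 8.64755e-05 = 1.55656e-05
  P(Z=B)·f_B = 0.11 × 0.0100039 = 0.00110043
  P(Z=C)·f_C = 0.31 × 0.00229906 = 0.00071271
  P(Z=D)·f_D = 0.40 × 0.000984644 = 0.000393858
Evidence: 1.55656e-05 + 0.00110043 + 0.00071271 + 0.000393858 = 0.00222257
P(Population C | x₁, x₂) = 0.00071271 / 0.00222257 ≈ 0.3207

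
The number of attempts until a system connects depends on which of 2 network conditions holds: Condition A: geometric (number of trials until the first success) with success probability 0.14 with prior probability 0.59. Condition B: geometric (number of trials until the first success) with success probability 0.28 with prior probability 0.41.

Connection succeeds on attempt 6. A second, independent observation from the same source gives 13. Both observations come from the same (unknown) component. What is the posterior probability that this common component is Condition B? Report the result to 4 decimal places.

0.1194

By Bayes' theorem, P(k | x) = π_k f_k(x) / Σ_j π_j f_j(x).
Since both observations come from the same component, the likelihood for component k is f_k(x₁)·f_k(x₂).
  f_A = [0.14·(1−0.14)^5 = 0.14·0.470427 = 0.0658598] × [0.0229145] = 0.00150914
  f_B = [0.28·(1−0.28)^5 = 0.28·0.193492 = 0.0541777] × [0.00543435] = 0.000294421
Prior × likelihood for each component:
  π_A·f_A = 0.59 × 0.00150914 = 0.000890393
  π_B·f_B = 0.41 × 0.000294421 = 0.000120713
Denominator: 0.000890393 + 0.000120713 = 0.00101111
Responsibility of Condition B: 0.000120713 / 0.00101111 ≈ 0.1194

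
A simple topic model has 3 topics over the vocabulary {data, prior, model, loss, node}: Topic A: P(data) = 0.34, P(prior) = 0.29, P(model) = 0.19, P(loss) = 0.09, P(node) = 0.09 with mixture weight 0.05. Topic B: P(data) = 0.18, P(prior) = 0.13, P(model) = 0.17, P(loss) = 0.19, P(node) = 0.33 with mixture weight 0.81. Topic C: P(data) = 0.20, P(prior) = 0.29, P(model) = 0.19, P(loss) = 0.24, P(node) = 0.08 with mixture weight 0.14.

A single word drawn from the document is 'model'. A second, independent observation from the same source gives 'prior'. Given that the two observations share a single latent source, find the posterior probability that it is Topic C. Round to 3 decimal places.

Apply Bayes' rule: the posterior for each component is proportional to its prior times its likelihood at x.
Since both observations come from the same component, the likelihood for component k is f_k(x₁)·f_k(x₂).
  L_A = [0.19] × [0.29] = 0.0551
  L_B = [0.17] × [0.13] = 0.0221
  L_C = [0.19] × [0.29] = 0.0551
Prior × likelihood for each component:
  P(Z=A)·L_A = 0.05 × 0.0551 = 0.002755
  P(Z=B)·L_B = 0.81 × 0.0221 = 0.017901
  P(Z=C)·L_C = 0.14 × 0.0551 = 0.007714
Sum: 0.002755 + 0.017901 + 0.007714 = 0.02837
P(Topic C | x₁, x₂) ≈ 0.272

0.272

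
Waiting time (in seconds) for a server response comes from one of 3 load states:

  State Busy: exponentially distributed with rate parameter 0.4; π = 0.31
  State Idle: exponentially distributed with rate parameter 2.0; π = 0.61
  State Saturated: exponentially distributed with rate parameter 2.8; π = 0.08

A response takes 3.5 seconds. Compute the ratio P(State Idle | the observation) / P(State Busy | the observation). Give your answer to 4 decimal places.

0.0364

Only the two components matter; the odds are (P(Z=i) f_i(x)) / (P(Z=j) f_j(x)).
Component likelihoods at x = 3.5 seconds:
  L_Busy = 0.4·e^(−0.4·3.5) = 0.4·e^(−1.4000) = 0.0986388
  L_Idle = 2.0·e^(−2.0·3.5) = 2.0·e^(−7.0000) = 0.00182376
  L_Saturated = 2.8·e^(−2.8·3.5) = 2.8·e^(−9.8000) = 0.000155264
Posterior odds = (P(Z=Idle)·L_Idle) / (P(Z=Busy)·L_Busy) = (0.61·0.00182376) / (0.31·0.0986388) = 0.0011125 / 0.030578 ≈ 0.0364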